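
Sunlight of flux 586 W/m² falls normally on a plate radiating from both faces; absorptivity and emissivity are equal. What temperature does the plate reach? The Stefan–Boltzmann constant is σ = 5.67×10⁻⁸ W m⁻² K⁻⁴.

T ≈ 268 K

Absorbed flux αS = emitted flux 2εσT⁴ per unit area; with α = ε this gives T = (S/2σ)^(1/4).
T = (586 / (2 × 5.67×10⁻⁸))^(1/4) = (5.17×10^9)^(1/4).
T = 268 K.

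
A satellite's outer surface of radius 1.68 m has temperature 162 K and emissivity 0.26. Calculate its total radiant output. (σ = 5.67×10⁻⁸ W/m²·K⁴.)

P ≈ 360 W

A = 4πr² = 4π × (1.68)² = 35.5 m².
Stefan–Boltzmann: P = εσAT⁴ = 0.26 × 5.67×10⁻⁸ × 35.5 × (162)⁴ = 0.26 × 5.67×10⁻⁸ × 35.5 × 6.89×10^8.
P = 360 W.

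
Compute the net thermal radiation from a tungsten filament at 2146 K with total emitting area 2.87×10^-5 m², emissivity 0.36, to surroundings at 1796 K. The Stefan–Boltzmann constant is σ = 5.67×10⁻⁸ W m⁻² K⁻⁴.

Q = εσA(T⁴ − T_s⁴). T⁴ − T_s⁴ = (2146)⁴ − (1796)⁴ = 2.12×10^13 − 1.04×10^13 = 1.08×10^13 K⁴.
Q = 0.36 × 5.67×10⁻⁸ × 2.87×10^-5 × 1.08×10^13 = 6.33 W.

Q ≈ 6.33 W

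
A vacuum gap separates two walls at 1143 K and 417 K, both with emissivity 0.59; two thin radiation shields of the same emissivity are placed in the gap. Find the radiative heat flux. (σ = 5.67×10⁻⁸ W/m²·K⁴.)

Each of the 3 gaps contributes resistance (2/ε − 1) = 2/0.59 − 1 = 2.390; total = 7.169.
q = σ(T₁⁴ − T₂⁴) / 7.169 = 5.67×10⁻⁸ × 1.68×10^12 / 7.169 = 13300 W/m².

q ≈ 13300 W/m²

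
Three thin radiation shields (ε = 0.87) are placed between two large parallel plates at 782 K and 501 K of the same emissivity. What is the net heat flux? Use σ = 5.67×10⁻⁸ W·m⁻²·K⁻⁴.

q ≈ 3390 W/m²

Each of the 4 gaps contributes resistance (2/ε − 1) = 2/0.87 − 1 = 1.299; total = 5.195.
q = σ(T₁⁴ − T₂⁴) / 5.195 = 5.67×10⁻⁸ × 3.11×10^11 / 5.195 = 3390 W/m².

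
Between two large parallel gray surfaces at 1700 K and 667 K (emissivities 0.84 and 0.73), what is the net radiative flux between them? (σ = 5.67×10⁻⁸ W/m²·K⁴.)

For two large parallel gray plates, q = σ(T₁⁴ − T₂⁴) / (1/ε₁ + 1/ε₂ − 1).
1/ε₁ + 1/ε₂ − 1 = 1/0.84 + 1/0.73 − 1 = 1.560.
T₁⁴ − T₂⁴ = 8.35×10^12 − 1.98×10^11 = 8.15×10^12 K⁴.
q = 5.67×10⁻⁸ × 8.15×10^12 / 1.560 = 2.96×10^5 W/m².

q ≈ 2.96×10^5 W/m²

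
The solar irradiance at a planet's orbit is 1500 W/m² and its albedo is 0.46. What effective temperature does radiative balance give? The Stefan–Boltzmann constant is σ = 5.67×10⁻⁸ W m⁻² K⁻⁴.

Power absorbed = (1−a)S·πR²; power emitted = 4πR²σT⁴. Equating and cancelling πR²:
T = ((1−a)S / 4σ)^(1/4) = (810 / (4 × 5.67×10⁻⁸))^(1/4) = (3.57×10^9)^(1/4).
T = 244 K.

T ≈ 244 K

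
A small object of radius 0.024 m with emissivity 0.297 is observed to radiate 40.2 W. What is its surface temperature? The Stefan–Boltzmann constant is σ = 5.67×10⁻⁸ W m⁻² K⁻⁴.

T ≈ 758 K

A = 4πr² = 4π × (0.024)² = 7.24×10^-3 m².
From P = εσAT⁴, T = (P / εσA)^(1/4) = (40.2 / (0.297 × 5.67×10⁻⁸ × 7.24×10^-3))^(1/4).
T = (3.30×10^11)^(1/4) = 758 K.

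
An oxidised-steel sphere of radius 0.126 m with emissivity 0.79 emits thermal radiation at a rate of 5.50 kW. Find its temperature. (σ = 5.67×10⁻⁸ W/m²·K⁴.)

A = 4πr² = 4π × (0.126)² = 0.200 m².
From P = εσAT⁴, T = (P / εσA)^(1/4) = (5500 / (0.79 × 5.67×10⁻⁸ × 0.200))^(1/4).
T = (6.15×10^11)^(1/4) = 886 K.

T ≈ 886 K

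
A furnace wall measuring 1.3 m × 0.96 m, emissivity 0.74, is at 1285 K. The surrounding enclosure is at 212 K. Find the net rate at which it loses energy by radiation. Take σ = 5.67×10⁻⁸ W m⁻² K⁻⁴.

Q ≈ 1.43×10^5 W

A = 1.3 × 0.96 = 1.25 m².
Q = εσA(T⁴ − T_s⁴). T⁴ − T_s⁴ = (1285)⁴ − (212)⁴ = 2.73×10^12 − 2.02×10^9 = 2.72×10^12 K⁴.
Q = 0.74 × 5.67×10⁻⁸ × 1.25 × 2.72×10^12 = 1.43×10^5 W.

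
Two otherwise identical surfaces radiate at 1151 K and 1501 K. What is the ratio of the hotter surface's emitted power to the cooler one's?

ratio ≈ 2.89

P ∝ T⁴, so the ratio is (1501/1151)⁴ = (1.304)⁴ = 2.89.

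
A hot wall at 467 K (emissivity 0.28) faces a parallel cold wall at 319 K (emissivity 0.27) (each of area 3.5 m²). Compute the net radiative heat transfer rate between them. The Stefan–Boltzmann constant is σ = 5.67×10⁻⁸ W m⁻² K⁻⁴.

Q ≈ 1180 W

For two large parallel gray plates, q = σ(T₁⁴ − T₂⁴) / (1/ε₁ + 1/ε₂ − 1).
1/ε₁ + 1/ε₂ − 1 = 1/0.28 + 1/0.27 − 1 = 6.275.
T₁⁴ − T₂⁴ = 4.76×10^10 − 1.04×10^10 = 3.72×10^10 K⁴.
q = 5.67×10⁻⁸ × 3.72×10^10 / 6.275 = 336 W/m².
Q = q·A = 336 × 3.5 = 1180 W.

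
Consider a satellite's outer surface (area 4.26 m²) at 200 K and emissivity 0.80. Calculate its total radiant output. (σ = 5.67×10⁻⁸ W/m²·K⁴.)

P = εσAT⁴ = 0.80 × 5.67×10⁻⁸ × 4.26 × (200)⁴ = 0.80 × 5.67×10⁻⁸ × 4.26 × 1.60×10^9.
P = 309 W.

P ≈ 309 W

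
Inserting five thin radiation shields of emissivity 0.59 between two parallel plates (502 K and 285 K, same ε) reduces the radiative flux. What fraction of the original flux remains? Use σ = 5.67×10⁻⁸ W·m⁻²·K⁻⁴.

With N identical shields there are N+1 = 6 gaps in series, each with the same radiative resistance, so the flux falls to 1/(N+1) of its unshielded value.

ratio ≈ 0.167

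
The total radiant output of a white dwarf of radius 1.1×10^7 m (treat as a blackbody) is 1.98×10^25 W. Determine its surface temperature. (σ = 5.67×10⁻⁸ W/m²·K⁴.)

T ≈ 21900 K

A = 4πr² = 4π × (1.1×10^7)² = 1.52×10^15 m².
From P = σAT⁴, T = (P / σA)^(1/4) = (1.98×10^25 / (5.67×10⁻⁸ × 1.52×10^15))^(1/4).
T = (2.30×10^17)^(1/4) = 21900 K.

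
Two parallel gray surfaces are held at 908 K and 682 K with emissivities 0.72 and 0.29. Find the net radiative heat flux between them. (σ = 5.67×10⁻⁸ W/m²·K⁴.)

q ≈ 6850 W/m²

For two large parallel gray plates, q = σ(T₁⁴ − T₂⁴) / (1/ε₁ + 1/ε₂ − 1).
1/ε₁ + 1/ε₂ − 1 = 1/0.72 + 1/0.29 − 1 = 3.837.
T₁⁴ − T₂⁴ = 6.80×10^11 − 2.16×10^11 = 4.63×10^11 K⁴.
q = 5.67×10⁻⁸ × 4.63×10^11 / 3.837 = 6850 W/m².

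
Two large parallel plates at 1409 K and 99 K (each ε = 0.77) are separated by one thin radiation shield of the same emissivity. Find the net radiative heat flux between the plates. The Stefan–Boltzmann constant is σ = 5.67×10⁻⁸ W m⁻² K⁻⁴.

q ≈ 69900 W/m²

Each of the 2 gaps contributes resistance (2/ε − 1) = 2/0.77 − 1 = 1.597; total = 3.195.
q = σ(T₁⁴ − T₂⁴) / 3.195 = 5.67×10⁻⁸ × 3.94×10^12 / 3.195 = 69900 W/m².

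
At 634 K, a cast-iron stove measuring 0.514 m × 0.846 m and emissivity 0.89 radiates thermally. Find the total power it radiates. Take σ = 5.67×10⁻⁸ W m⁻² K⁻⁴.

A = 0.514 × 0.846 = 0.435 m².
P = εσAT⁴ = 0.89 × 5.67×10⁻⁸ × 0.435 × (634)⁴ = 0.89 × 5.67×10⁻⁸ × 0.435 × 1.62×10^11.
P = 3550 W.

P ≈ 3550 W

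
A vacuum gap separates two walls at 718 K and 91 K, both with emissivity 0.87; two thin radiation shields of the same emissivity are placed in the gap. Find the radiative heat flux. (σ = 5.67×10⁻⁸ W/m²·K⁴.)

q ≈ 3870 W/m²

Each of the 3 gaps contributes resistance (2/ε − 1) = 2/0.87 − 1 = 1.299; total = 3.897.
q = σ(T₁⁴ − T₂⁴) / 3.897 = 5.67×10⁻⁸ × 2.66×10^11 / 3.897 = 3870 W/m².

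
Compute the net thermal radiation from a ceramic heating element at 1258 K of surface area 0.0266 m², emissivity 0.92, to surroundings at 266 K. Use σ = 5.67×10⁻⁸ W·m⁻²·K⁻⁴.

Q ≈ 3470 W

Q = εσA(T⁴ − T_s⁴). T⁴ − T_s⁴ = (1258)⁴ − (266)⁴ = 2.50×10^12 − 5.01×10^9 = 2.50×10^12 K⁴.
Q = 0.92 × 5.67×10⁻⁸ × 0.0266 × 2.50×10^12 = 3470 W.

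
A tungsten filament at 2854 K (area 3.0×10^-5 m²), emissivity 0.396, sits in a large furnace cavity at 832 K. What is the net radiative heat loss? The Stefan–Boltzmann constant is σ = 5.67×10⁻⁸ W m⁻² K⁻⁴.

Q = εσA(T⁴ − T_s⁴). T⁴ − T_s⁴ = (2854)⁴ − (832)⁴ = 6.63×10^13 − 4.79×10^11 = 6.59×10^13 K⁴.
Q = 0.396 × 5.67×10⁻⁸ × 3.00×10^-5 × 6.59×10^13 = 44.4 W.

Q ≈ 44.4 W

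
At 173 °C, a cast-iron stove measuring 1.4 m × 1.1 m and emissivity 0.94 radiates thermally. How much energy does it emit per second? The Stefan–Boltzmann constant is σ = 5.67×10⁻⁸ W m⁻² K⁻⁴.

A = 1.4 × 1.1 = 1.54 m².
173 °C = 446 K.
Stefan–Boltzmann: P = εσAT⁴ = 0.94 × 5.67×10⁻⁸ × 1.54 × (446)⁴ = 0.94 × 5.67×10⁻⁸ × 1.54 × 3.96×10^10.
P = 3250 W.

P ≈ 3250 W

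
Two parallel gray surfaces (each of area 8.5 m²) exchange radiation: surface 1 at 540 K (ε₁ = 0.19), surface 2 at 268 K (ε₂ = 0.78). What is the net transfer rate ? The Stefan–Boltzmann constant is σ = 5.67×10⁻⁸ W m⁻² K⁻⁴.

For two large parallel gray plates, q = σ(T₁⁴ − T₂⁴) / (1/ε₁ + 1/ε₂ − 1).
1/ε₁ + 1/ε₂ − 1 = 1/0.19 + 1/0.78 − 1 = 5.545.
T₁⁴ − T₂⁴ = 8.50×10^10 − 5.16×10^9 = 7.99×10^10 K⁴.
q = 5.67×10⁻⁸ × 7.99×10^10 / 5.545 = 817 W/m².
Q = q·A = 817 × 8.5 = 6940 W.

Q ≈ 6940 W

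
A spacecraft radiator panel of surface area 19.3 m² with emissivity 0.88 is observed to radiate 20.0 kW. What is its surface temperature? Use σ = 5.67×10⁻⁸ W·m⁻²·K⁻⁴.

From P = εσAT⁴, T = (P / εσA)^(1/4) = (20000 / (0.88 × 5.67×10⁻⁸ × 19.3))^(1/4).
T = (2.08×10^10)^(1/4) = 380 K.

T ≈ 380 K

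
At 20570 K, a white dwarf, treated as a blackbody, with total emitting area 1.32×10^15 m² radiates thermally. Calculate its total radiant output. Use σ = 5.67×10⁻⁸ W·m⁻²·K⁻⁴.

P = σAT⁴ = 5.67×10⁻⁸ × 1.32×10^15 × (20570)⁴ = 5.67×10⁻⁸ × 1.32×10^15 × 1.79×10^17.
P = 1.34×10^25 W.

P ≈ 1.34×10^25 W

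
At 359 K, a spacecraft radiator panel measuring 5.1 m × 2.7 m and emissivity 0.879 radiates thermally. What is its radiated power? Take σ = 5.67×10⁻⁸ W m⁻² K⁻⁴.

A = 5.1 × 2.7 = 13.8 m².
Stefan–Boltzmann: P = εσAT⁴ = 0.879 × 5.67×10⁻⁸ × 13.8 × (359)⁴ = 0.879 × 5.67×10⁻⁸ × 13.8 × 1.66×10^10.
P = 11400 W.

P ≈ 11400 W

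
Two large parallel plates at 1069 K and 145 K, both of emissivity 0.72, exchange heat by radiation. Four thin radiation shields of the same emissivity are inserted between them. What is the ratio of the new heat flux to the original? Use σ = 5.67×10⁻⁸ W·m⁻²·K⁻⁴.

With N identical shields there are N+1 = 5 gaps in series, each with the same radiative resistance, so the flux falls to 1/(N+1) of its unshielded value.

ratio ≈ 0.200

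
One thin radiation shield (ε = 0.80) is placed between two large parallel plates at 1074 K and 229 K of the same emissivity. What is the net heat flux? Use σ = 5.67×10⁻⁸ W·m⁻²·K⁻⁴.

q ≈ 25100 W/m²

Each of the 2 gaps contributes resistance (2/ε − 1) = 2/0.80 − 1 = 1.500; total = 3.000.
q = σ(T₁⁴ − T₂⁴) / 3.000 = 5.67×10⁻⁸ × 1.33×10^12 / 3.000 = 25100 W/m².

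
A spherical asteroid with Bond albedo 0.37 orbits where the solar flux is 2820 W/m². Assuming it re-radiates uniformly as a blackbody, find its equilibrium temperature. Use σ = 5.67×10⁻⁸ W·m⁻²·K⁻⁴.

Power absorbed = (1−a)S·πR²; power emitted = 4πR²σT⁴. Equating and cancelling πR²:
T = ((1−a)S / 4σ)^(1/4) = (1780 / (4 × 5.67×10⁻⁸))^(1/4) = (7.83×10^9)^(1/4).
T = 297 K.

T ≈ 297 K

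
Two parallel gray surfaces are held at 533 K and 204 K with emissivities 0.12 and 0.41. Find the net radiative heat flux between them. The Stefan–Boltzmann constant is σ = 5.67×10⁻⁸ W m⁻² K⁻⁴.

For two large parallel gray plates, q = σ(T₁⁴ − T₂⁴) / (1/ε₁ + 1/ε₂ − 1).
1/ε₁ + 1/ε₂ − 1 = 1/0.12 + 1/0.41 − 1 = 9.772.
T₁⁴ − T₂⁴ = 8.07×10^10 − 1.73×10^9 = 7.90×10^10 K⁴.
q = 5.67×10⁻⁸ × 7.90×10^10 / 9.772 = 458 W/m².

q ≈ 458 W/m²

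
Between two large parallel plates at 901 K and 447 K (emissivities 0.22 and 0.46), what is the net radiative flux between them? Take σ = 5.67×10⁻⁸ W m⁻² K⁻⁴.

q ≈ 6140 W/m²

For two large parallel gray plates, q = σ(T₁⁴ − T₂⁴) / (1/ε₁ + 1/ε₂ − 1).
1/ε₁ + 1/ε₂ − 1 = 1/0.22 + 1/0.46 − 1 = 5.719.
T₁⁴ − T₂⁴ = 6.59×10^11 − 3.99×10^10 = 6.19×10^11 K⁴.
q = 5.67×10⁻⁸ × 6.19×10^11 / 5.719 = 6140 W/m².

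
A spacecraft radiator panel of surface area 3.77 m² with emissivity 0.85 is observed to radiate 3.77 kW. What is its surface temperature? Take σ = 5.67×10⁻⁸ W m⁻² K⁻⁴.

From P = εσAT⁴, T = (P / εσA)^(1/4) = (3770 / (0.85 × 5.67×10⁻⁸ × 3.77))^(1/4).
T = (2.07×10^10)^(1/4) = 380 K.

T ≈ 380 K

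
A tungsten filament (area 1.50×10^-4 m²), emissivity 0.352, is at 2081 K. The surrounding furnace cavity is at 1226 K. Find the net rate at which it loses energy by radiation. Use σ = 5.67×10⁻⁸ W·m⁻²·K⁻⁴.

Q = εσA(T⁴ − T_s⁴). T⁴ − T_s⁴ = (2081)⁴ − (1226)⁴ = 1.88×10^13 − 2.26×10^12 = 1.65×10^13 K⁴.
Q = 0.352 × 5.67×10⁻⁸ × 1.50×10^-4 × 1.65×10^13 = 49.4 W.

Q ≈ 49.4 W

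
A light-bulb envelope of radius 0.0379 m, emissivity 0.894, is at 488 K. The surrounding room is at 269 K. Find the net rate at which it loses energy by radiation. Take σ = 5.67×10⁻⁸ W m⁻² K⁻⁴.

Q ≈ 47.1 W

A = 4πr² = 4π × (0.0379)² = 0.0181 m².
Q = εσA(T⁴ − T_s⁴). T⁴ − T_s⁴ = (488)⁴ − (269)⁴ = 5.67×10^10 − 5.24×10^9 = 5.15×10^10 K⁴.
Q = 0.894 × 5.67×10⁻⁸ × 0.0181 × 5.15×10^10 = 47.1 W.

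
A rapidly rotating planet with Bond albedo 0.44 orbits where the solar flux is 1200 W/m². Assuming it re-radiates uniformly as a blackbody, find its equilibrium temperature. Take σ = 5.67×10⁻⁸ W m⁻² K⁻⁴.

T ≈ 233 K

Power absorbed = (1−a)S·πR²; power emitted = 4πR²σT⁴. Equating and cancelling πR²:
T = ((1−a)S / 4σ)^(1/4) = (672 / (4 × 5.67×10⁻⁸))^(1/4) = (2.96×10^9)^(1/4).
T = 233 K.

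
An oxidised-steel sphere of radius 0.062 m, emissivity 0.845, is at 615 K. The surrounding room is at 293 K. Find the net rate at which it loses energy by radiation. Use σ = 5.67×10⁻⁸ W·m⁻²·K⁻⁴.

Q ≈ 314 W

A = 4πr² = 4π × (0.062)² = 0.0483 m².
Q = εσA(T⁴ − T_s⁴). T⁴ − T_s⁴ = (615)⁴ − (293)⁴ = 1.43×10^11 − 7.37×10^9 = 1.36×10^11 K⁴.
Q = 0.845 × 5.67×10⁻⁸ × 0.0483 × 1.36×10^11 = 314 W.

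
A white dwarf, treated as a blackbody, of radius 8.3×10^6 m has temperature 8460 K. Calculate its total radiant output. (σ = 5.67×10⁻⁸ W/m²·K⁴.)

A = 4πr² = 4π × (8.3×10^6)² = 8.66×10^14 m².
P = σAT⁴ = 5.67×10⁻⁸ × 8.66×10^14 × (8460)⁴ = 5.67×10⁻⁸ × 8.66×10^14 × 5.12×10^15.
P = 2.51×10^23 W.

P ≈ 2.51×10^23 W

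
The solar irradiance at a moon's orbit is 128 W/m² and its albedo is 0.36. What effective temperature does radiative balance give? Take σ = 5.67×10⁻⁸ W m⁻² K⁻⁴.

Power absorbed = (1−a)S·πR²; power emitted = 4πR²σT⁴. Equating and cancelling πR²:
T = ((1−a)S / 4σ)^(1/4) = (81.9 / (4 × 5.67×10⁻⁸))^(1/4) = (3.61×10^8)^(1/4).
T = 138 K.

T ≈ 138 K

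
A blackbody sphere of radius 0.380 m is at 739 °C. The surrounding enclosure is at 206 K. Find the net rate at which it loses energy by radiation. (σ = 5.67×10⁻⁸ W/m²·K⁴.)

A = 4πr² = 4π × (0.380)² = 1.81 m².
Convert: 739 °C = 1012 K.
Q = σA(T⁴ − T_s⁴). T⁴ − T_s⁴ = (1012)⁴ − (206)⁴ = 1.05×10^12 − 1.80×10^9 = 1.05×10^12 K⁴.
Q = 5.67×10⁻⁸ × 1.81 × 1.05×10^12 = 1.08×10^5 W.

Q ≈ 1.08×10^5 W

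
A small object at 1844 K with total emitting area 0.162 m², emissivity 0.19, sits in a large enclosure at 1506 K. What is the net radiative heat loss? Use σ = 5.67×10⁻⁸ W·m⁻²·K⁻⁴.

Q = εσA(T⁴ − T_s⁴). T⁴ − T_s⁴ = (1844)⁴ − (1506)⁴ = 1.16×10^13 − 5.14×10^12 = 6.42×10^12 K⁴.
Q = 0.19 × 5.67×10⁻⁸ × 0.162 × 6.42×10^12 = 11200 W.

Q ≈ 11200 W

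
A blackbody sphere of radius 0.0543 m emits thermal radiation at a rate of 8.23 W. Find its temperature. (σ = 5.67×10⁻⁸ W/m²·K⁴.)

A = 4πr² = 4π × (0.0543)² = 0.0371 m².
From P = σAT⁴, T = (P / σA)^(1/4) = (8.23 / (5.67×10⁻⁸ × 0.0371))^(1/4).
T = (3.92×10^9)^(1/4) = 250 K.

T ≈ 250 K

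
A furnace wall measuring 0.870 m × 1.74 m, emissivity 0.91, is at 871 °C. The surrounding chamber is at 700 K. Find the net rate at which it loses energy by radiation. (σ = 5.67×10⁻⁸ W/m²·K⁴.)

A = 0.870 × 1.74 = 1.51 m².
Convert: 871 °C = 1144 K.
Q = εσA(T⁴ − T_s⁴). T⁴ − T_s⁴ = (1144)⁴ − (700)⁴ = 1.71×10^12 − 2.40×10^11 = 1.47×10^12 K⁴.
Q = 0.91 × 5.67×10⁻⁸ × 1.51 × 1.47×10^12 = 1.15×10^5 W.

Q ≈ 1.15×10^5 W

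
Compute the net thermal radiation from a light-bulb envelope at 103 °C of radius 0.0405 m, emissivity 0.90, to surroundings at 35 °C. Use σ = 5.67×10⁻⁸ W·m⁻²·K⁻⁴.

Q ≈ 11.6 W

A = 4πr² = 4π × (0.0405)² = 0.0206 m².
Convert: 103 °C = 376 K; 35 °C = 308 K.
Q = εσA(T⁴ − T_s⁴). T⁴ − T_s⁴ = (376)⁴ − (308)⁴ = 2.00×10^10 − 9.00×10^9 = 1.10×10^10 K⁴.
Q = 0.90 × 5.67×10⁻⁸ × 0.0206 × 1.10×10^10 = 11.6 W.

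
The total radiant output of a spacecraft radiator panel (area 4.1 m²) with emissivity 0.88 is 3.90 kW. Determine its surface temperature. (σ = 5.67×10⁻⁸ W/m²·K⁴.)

From P = εσAT⁴, T = (P / εσA)^(1/4) = (3900 / (0.88 × 5.67×10⁻⁸ × 4.10))^(1/4).
T = (1.91×10^10)^(1/4) = 372 K.

T ≈ 372 K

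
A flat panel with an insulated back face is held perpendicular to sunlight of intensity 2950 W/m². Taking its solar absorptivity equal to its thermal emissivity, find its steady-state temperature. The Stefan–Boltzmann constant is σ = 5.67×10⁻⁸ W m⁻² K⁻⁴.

Absorbed flux αS = emitted flux εσT⁴ (one radiating face); with α = ε, T = (S/σ)^(1/4).
T = (2950 / 5.67×10⁻⁸)^(1/4) = (5.20×10^10)^(1/4).
T = 478 K.

T ≈ 478 K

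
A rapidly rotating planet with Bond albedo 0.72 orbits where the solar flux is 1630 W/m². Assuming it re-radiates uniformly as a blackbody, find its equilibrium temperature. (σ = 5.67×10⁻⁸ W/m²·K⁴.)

Power absorbed = (1−a)S·πR²; power emitted = 4πR²σT⁴. Equating and cancelling πR²:
T = ((1−a)S / 4σ)^(1/4) = (456 / (4 × 5.67×10⁻⁸))^(1/4) = (2.01×10^9)^(1/4).
T = 212 K.

T ≈ 212 K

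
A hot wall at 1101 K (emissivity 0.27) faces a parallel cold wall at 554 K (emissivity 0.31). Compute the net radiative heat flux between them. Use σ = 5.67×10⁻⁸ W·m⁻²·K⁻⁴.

q ≈ 13200 W/m²

For two large parallel gray plates, q = σ(T₁⁴ − T₂⁴) / (1/ε₁ + 1/ε₂ − 1).
1/ε₁ + 1/ε₂ − 1 = 1/0.27 + 1/0.31 − 1 = 5.930.
T₁⁴ − T₂⁴ = 1.47×10^12 − 9.42×10^10 = 1.38×10^12 K⁴.
q = 5.67×10⁻⁸ × 1.38×10^12 / 5.930 = 13200 W/m².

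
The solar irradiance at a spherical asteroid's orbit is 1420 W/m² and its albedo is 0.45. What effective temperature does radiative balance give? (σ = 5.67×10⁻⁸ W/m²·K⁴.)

Power absorbed = (1−a)S·πR²; power emitted = 4πR²σT⁴. Equating and cancelling πR²:
T = ((1−a)S / 4σ)^(1/4) = (781 / (4 × 5.67×10⁻⁸))^(1/4) = (3.44×10^9)^(1/4).
T = 242 K.

T ≈ 242 K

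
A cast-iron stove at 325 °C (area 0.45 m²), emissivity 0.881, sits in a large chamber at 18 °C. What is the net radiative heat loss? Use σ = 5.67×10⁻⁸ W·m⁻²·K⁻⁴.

Convert: 325 °C = 598 K; 18 °C = 291 K.
Q = εσA(T⁴ − T_s⁴). T⁴ − T_s⁴ = (598)⁴ − (291)⁴ = 1.28×10^11 − 7.17×10^9 = 1.21×10^11 K⁴.
Q = 0.881 × 5.67×10⁻⁸ × 0.450 × 1.21×10^11 = 2710 W.

Q ≈ 2710 W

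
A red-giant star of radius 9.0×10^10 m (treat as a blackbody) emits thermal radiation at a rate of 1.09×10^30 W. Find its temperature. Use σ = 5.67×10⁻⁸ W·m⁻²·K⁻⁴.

T ≈ 3710 K

A = 4πr² = 4π × (9.0×10^10)² = 1.02×10^23 m².
From P = σAT⁴, T = (P / σA)^(1/4) = (1.09×10^30 / (5.67×10⁻⁸ × 1.02×10^23))^(1/4).
T = (1.89×10^14)^(1/4) = 3710 K.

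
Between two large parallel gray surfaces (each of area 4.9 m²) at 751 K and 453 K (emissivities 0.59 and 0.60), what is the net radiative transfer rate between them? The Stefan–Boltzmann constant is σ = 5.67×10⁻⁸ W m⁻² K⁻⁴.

Q ≈ 32500 W

For two large parallel gray plates, q = σ(T₁⁴ − T₂⁴) / (1/ε₁ + 1/ε₂ − 1).
1/ε₁ + 1/ε₂ − 1 = 1/0.59 + 1/0.60 − 1 = 2.362.
T₁⁴ − T₂⁴ = 3.18×10^11 − 4.21×10^10 = 2.76×10^11 K⁴.
q = 5.67×10⁻⁸ × 2.76×10^11 / 2.362 = 6630 W/m².
Q = q·A = 6630 × 4.9 = 32500 W.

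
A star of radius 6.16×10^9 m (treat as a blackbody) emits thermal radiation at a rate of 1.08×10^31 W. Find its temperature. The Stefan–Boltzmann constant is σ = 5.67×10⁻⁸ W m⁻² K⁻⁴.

T ≈ 25100 K

A = 4πr² = 4π × (6.16×10^9)² = 4.77×10^20 m².
From P = σAT⁴, T = (P / σA)^(1/4) = (1.08×10^31 / (5.67×10⁻⁸ × 4.77×10^20))^(1/4).
T = (3.99×10^17)^(1/4) = 25100 K.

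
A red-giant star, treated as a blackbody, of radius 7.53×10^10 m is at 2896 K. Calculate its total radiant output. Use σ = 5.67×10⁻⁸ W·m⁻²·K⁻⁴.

A = 4πr² = 4π × (7.53×10^10)² = 7.13×10^22 m².
P = σAT⁴ = 5.67×10⁻⁸ × 7.13×10^22 × (2896)⁴ = 5.67×10⁻⁸ × 7.13×10^22 × 7.03×10^13.
P = 2.84×10^29 W.

P ≈ 2.84×10^29 W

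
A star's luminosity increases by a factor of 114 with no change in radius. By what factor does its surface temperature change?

P ∝ T⁴ ⇒ T ∝ P^(1/4), so T scales by (114)^(1/4) = 3.27.

factor ≈ 3.27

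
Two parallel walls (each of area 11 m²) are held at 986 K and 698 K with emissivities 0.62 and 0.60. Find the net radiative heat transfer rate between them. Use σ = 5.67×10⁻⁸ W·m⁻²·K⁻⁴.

For two large parallel gray plates, q = σ(T₁⁴ − T₂⁴) / (1/ε₁ + 1/ε₂ − 1).
1/ε₁ + 1/ε₂ − 1 = 1/0.62 + 1/0.60 − 1 = 2.280.
T₁⁴ − T₂⁴ = 9.45×10^11 − 2.37×10^11 = 7.08×10^11 K⁴.
q = 5.67×10⁻⁸ × 7.08×10^11 / 2.280 = 17600 W/m².
Q = q·A = 17600 × 11 = 1.94×10^5 W.

Q ≈ 1.94×10^5 W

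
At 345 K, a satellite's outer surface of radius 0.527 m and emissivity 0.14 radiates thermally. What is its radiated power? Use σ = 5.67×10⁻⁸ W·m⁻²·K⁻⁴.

A = 4πr² = 4π × (0.527)² = 3.49 m².
P = εσAT⁴ = 0.14 × 5.67×10⁻⁸ × 3.49 × (345)⁴ = 0.14 × 5.67×10⁻⁸ × 3.49 × 1.42×10^10.
P = 392 W.

P ≈ 392 W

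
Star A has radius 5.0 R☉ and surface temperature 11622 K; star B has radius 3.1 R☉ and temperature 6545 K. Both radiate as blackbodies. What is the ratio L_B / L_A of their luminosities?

L = 4πR²σT⁴ ∝ R²T⁴, so L_B/L_A = (3.1/5.0)² × (6545/11622)⁴ = 0.384 × 0.101 = 0.0387.

L_B/L_A ≈ 0.0387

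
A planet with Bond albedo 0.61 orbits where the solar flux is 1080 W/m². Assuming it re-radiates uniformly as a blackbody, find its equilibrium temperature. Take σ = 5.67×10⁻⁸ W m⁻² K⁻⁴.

T ≈ 208 K

Power absorbed = (1−a)S·πR²; power emitted = 4πR²σT⁴. Equating and cancelling πR²:
T = ((1−a)S / 4σ)^(1/4) = (421 / (4 × 5.67×10⁻⁸))^(1/4) = (1.86×10^9)^(1/4).
T = 208 K.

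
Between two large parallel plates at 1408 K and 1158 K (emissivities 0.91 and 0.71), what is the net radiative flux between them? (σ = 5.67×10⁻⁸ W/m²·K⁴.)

For two large parallel gray plates, q = σ(T₁⁴ − T₂⁴) / (1/ε₁ + 1/ε₂ − 1).
1/ε₁ + 1/ε₂ − 1 = 1/0.91 + 1/0.71 − 1 = 1.507.
T₁⁴ − T₂⁴ = 3.93×10^12 − 1.80×10^12 = 2.13×10^12 K⁴.
q = 5.67×10⁻⁸ × 2.13×10^12 / 1.507 = 80200 W/m².

q ≈ 80200 W/m²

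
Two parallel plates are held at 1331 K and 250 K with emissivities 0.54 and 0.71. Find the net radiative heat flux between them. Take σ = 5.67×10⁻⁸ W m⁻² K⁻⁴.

For two large parallel gray plates, q = σ(T₁⁴ − T₂⁴) / (1/ε₁ + 1/ε₂ − 1).
1/ε₁ + 1/ε₂ − 1 = 1/0.54 + 1/0.71 − 1 = 2.260.
T₁⁴ − T₂⁴ = 3.14×10^12 − 3.91×10^9 = 3.13×10^12 K⁴.
q = 5.67×10⁻⁸ × 3.13×10^12 / 2.260 = 78600 W/m².

q ≈ 78600 W/m²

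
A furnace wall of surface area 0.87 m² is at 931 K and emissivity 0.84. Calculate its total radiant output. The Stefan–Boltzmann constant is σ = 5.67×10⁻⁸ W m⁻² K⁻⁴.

P = εσAT⁴ = 0.84 × 5.67×10⁻⁸ × 0.870 × (931)⁴ = 0.84 × 5.67×10⁻⁸ × 0.870 × 7.51×10^11.
P = 31100 W.

P ≈ 31100 W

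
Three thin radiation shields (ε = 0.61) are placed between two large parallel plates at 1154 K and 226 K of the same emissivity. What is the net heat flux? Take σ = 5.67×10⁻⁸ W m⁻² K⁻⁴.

q ≈ 11000 W/m²

Each of the 4 gaps contributes resistance (2/ε − 1) = 2/0.61 − 1 = 2.279; total = 9.115.
q = σ(T₁⁴ − T₂⁴) / 9.115 = 5.67×10⁻⁸ × 1.77×10^12 / 9.115 = 11000 W/m².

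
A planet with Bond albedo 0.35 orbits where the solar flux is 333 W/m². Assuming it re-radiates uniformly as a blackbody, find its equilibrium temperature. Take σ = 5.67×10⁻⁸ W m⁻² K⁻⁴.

T ≈ 176 K

Power absorbed = (1−a)S·πR²; power emitted = 4πR²σT⁴. Equating and cancelling πR²:
T = ((1−a)S / 4σ)^(1/4) = (216 / (4 × 5.67×10⁻⁸))^(1/4) = (9.54×10^8)^(1/4).
T = 176 K.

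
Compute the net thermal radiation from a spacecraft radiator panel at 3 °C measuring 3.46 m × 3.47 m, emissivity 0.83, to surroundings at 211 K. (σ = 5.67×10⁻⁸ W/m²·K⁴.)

Q ≈ 2160 W

A = 3.46 × 3.47 = 12.0 m².
Convert: 3 °C = 276 K.
Q = εσA(T⁴ − T_s⁴). T⁴ − T_s⁴ = (276)⁴ − (211)⁴ = 5.80×10^9 − 1.98×10^9 = 3.82×10^9 K⁴.
Q = 0.83 × 5.67×10⁻⁸ × 12.0 × 3.82×10^9 = 2160 W.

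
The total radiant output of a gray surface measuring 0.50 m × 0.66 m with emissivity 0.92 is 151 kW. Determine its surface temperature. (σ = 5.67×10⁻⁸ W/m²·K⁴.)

A = 0.50 × 0.66 = 0.330 m².
From P = εσAT⁴, T = (P / εσA)^(1/4) = (1.51×10^5 / (0.92 × 5.67×10⁻⁸ × 0.330))^(1/4).
T = (8.77×10^12)^(1/4) = 1720 K.

T ≈ 1720 K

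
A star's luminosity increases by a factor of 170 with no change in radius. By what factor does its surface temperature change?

factor ≈ 3.61

P ∝ T⁴ ⇒ T ∝ P^(1/4), so T scales by (170)^(1/4) = 3.61.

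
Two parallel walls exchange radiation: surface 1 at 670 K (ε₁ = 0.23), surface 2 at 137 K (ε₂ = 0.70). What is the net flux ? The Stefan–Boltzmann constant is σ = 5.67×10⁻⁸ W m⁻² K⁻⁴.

q ≈ 2390 W/m²

For two large parallel gray plates, q = σ(T₁⁴ − T₂⁴) / (1/ε₁ + 1/ε₂ − 1).
1/ε₁ + 1/ε₂ − 1 = 1/0.23 + 1/0.70 − 1 = 4.776.
T₁⁴ − T₂⁴ = 2.02×10^11 − 3.52×10^8 = 2.01×10^11 K⁴.
q = 5.67×10⁻⁸ × 2.01×10^11 / 4.776 = 2390 W/m².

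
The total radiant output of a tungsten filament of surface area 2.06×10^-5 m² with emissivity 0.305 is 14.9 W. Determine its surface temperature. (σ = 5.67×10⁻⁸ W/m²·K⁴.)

From P = εσAT⁴, T = (P / εσA)^(1/4) = (14.9 / (0.305 × 5.67×10⁻⁸ × 2.06×10^-5))^(1/4).
T = (4.18×10^13)^(1/4) = 2540 K.

T ≈ 2540 K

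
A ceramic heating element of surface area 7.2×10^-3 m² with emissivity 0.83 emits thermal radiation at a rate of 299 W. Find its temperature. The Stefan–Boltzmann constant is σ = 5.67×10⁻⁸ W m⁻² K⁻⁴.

From P = εσAT⁴, T = (P / εσA)^(1/4) = (299 / (0.83 × 5.67×10⁻⁸ × 7.20×10^-3))^(1/4).
T = (8.82×10^11)^(1/4) = 969 K.

T ≈ 969 K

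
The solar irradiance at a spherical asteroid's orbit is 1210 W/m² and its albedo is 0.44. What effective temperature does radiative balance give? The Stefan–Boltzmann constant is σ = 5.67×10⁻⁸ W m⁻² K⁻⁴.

Power absorbed = (1−a)S·πR²; power emitted = 4πR²σT⁴. Equating and cancelling πR²:
T = ((1−a)S / 4σ)^(1/4) = (678 / (4 × 5.67×10⁻⁸))^(1/4) = (2.99×10^9)^(1/4).
T = 234 K.

T ≈ 234 K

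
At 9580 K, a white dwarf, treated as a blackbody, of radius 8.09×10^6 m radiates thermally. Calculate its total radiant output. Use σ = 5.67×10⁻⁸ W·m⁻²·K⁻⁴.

A = 4πr² = 4π × (8.09×10^6)² = 8.22×10^14 m².
P = σAT⁴ = 5.67×10⁻⁸ × 8.22×10^14 × (9580)⁴ = 5.67×10⁻⁸ × 8.22×10^14 × 8.42×10^15.
P = 3.93×10^23 W.

P ≈ 3.93×10^23 W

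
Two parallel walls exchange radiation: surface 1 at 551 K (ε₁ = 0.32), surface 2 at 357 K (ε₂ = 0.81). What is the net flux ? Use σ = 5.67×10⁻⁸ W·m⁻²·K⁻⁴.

For two large parallel gray plates, q = σ(T₁⁴ − T₂⁴) / (1/ε₁ + 1/ε₂ − 1).
1/ε₁ + 1/ε₂ − 1 = 1/0.32 + 1/0.81 − 1 = 3.360.
T₁⁴ − T₂⁴ = 9.22×10^10 − 1.62×10^10 = 7.59×10^10 K⁴.
q = 5.67×10⁻⁸ × 7.59×10^10 / 3.360 = 1280 W/m².

q ≈ 1280 W/m²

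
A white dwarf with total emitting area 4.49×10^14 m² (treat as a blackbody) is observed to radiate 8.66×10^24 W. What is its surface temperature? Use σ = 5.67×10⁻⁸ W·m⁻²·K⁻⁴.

From P = σAT⁴, T = (P / σA)^(1/4) = (8.66×10^24 / (5.67×10⁻⁸ × 4.49×10^14))^(1/4).
T = (3.40×10^17)^(1/4) = 24200 K.

T ≈ 24200 K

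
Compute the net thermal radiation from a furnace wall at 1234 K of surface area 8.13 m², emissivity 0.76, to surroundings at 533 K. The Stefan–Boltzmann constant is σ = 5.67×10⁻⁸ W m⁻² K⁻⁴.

Q ≈ 7.84×10^5 W

Q = εσA(T⁴ − T_s⁴). T⁴ − T_s⁴ = (1234)⁴ − (533)⁴ = 2.32×10^12 − 8.07×10^10 = 2.24×10^12 K⁴.
Q = 0.76 × 5.67×10⁻⁸ × 8.13 × 2.24×10^12 = 7.84×10^5 W.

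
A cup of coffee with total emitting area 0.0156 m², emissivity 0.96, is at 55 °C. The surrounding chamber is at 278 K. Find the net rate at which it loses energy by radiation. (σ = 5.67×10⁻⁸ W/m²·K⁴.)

Q ≈ 4.76 W

Convert: 55 °C = 328 K.
Q = εσA(T⁴ − T_s⁴). T⁴ − T_s⁴ = (328)⁴ − (278)⁴ = 1.16×10^10 − 5.97×10^9 = 5.60×10^9 K⁴.
Q = 0.96 × 5.67×10⁻⁸ × 0.0156 × 5.60×10^9 = 4.76 W.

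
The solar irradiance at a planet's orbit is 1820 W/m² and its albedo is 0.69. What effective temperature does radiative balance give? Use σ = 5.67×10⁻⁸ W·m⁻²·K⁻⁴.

Power absorbed = (1−a)S·πR²; power emitted = 4πR²σT⁴. Equating and cancelling πR²:
T = ((1−a)S / 4σ)^(1/4) = (564 / (4 × 5.67×10⁻⁸))^(1/4) = (2.49×10^9)^(1/4).
T = 223 K.

T ≈ 223 K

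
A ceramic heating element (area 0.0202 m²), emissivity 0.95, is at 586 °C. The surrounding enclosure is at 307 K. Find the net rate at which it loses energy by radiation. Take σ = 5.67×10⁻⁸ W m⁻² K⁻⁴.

Convert: 586 °C = 859 K.
Q = εσA(T⁴ − T_s⁴). T⁴ − T_s⁴ = (859)⁴ − (307)⁴ = 5.44×10^11 − 8.88×10^9 = 5.36×10^11 K⁴.
Q = 0.95 × 5.67×10⁻⁸ × 0.0202 × 5.36×10^11 = 583 W.

Q ≈ 583 W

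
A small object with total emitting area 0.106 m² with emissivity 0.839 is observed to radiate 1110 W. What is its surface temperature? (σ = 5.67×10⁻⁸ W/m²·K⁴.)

From P = εσAT⁴, T = (P / εσA)^(1/4) = (1110 / (0.839 × 5.67×10⁻⁸ × 0.106))^(1/4).
T = (2.20×10^11)^(1/4) = 685 K.

T ≈ 685 K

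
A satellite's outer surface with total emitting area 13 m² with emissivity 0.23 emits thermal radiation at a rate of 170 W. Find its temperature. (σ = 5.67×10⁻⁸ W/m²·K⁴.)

T ≈ 178 K

From P = εσAT⁴, T = (P / εσA)^(1/4) = (170 / (0.23 × 5.67×10⁻⁸ × 13.0))^(1/4).
T = (1.00×10^9)^(1/4) = 178 K.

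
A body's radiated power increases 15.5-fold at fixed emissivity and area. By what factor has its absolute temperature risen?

P ∝ T⁴ ⇒ T ∝ P^(1/4), so T scales by (15.5)^(1/4) = 1.98.

factor ≈ 1.98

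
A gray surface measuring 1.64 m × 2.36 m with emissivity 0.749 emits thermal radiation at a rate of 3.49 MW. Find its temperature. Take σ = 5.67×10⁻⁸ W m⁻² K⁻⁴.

T ≈ 2150 K

A = 1.64 × 2.36 = 3.87 m².
From P = εσAT⁴, T = (P / εσA)^(1/4) = (3.49×10^6 / (0.749 × 5.67×10⁻⁸ × 3.87))^(1/4).
T = (2.12×10^13)^(1/4) = 2150 K.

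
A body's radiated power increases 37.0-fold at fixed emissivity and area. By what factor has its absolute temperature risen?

factor ≈ 2.47

P ∝ T⁴ ⇒ T ∝ P^(1/4), so T scales by (37.0)^(1/4) = 2.47.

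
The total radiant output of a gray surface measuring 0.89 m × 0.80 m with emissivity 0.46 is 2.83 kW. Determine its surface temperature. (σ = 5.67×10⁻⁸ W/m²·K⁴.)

T ≈ 625 K

A = 0.89 × 0.80 = 0.712 m².
From P = εσAT⁴, T = (P / εσA)^(1/4) = (2830 / (0.46 × 5.67×10⁻⁸ × 0.712))^(1/4).
T = (1.52×10^11)^(1/4) = 625 K.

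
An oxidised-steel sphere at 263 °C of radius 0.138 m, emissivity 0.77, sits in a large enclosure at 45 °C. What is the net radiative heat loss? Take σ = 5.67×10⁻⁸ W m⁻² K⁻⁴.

Q ≈ 756 W

A = 4πr² = 4π × (0.138)² = 0.239 m².
Convert: 263 °C = 536 K; 45 °C = 318 K.
Q = εσA(T⁴ − T_s⁴). T⁴ − T_s⁴ = (536)⁴ − (318)⁴ = 8.25×10^10 − 1.02×10^10 = 7.23×10^10 K⁴.
Q = 0.77 × 5.67×10⁻⁸ × 0.239 × 7.23×10^10 = 756 W.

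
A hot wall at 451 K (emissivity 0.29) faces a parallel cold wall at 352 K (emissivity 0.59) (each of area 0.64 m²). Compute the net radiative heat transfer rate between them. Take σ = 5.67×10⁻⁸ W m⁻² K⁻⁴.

For two large parallel gray plates, q = σ(T₁⁴ − T₂⁴) / (1/ε₁ + 1/ε₂ − 1).
1/ε₁ + 1/ε₂ − 1 = 1/0.29 + 1/0.59 − 1 = 4.143.
T₁⁴ − T₂⁴ = 4.14×10^10 − 1.54×10^10 = 2.60×10^10 K⁴.
q = 5.67×10⁻⁸ × 2.60×10^10 / 4.143 = 356 W/m².
Q = q·A = 356 × 0.64 = 228 W.

Q ≈ 228 W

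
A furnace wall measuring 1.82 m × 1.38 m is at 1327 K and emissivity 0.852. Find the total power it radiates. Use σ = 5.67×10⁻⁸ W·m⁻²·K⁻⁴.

A = 1.82 × 1.38 = 2.51 m².
P = εσAT⁴ = 0.852 × 5.67×10⁻⁸ × 2.51 × (1327)⁴ = 0.852 × 5.67×10⁻⁸ × 2.51 × 3.10×10^12.
P = 3.76×10^5 W.

P ≈ 3.76×10^5 W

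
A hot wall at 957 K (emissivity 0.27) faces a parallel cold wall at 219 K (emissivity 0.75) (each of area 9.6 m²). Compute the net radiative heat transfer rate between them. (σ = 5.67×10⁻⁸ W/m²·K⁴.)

For two large parallel gray plates, q = σ(T₁⁴ − T₂⁴) / (1/ε₁ + 1/ε₂ − 1).
1/ε₁ + 1/ε₂ − 1 = 1/0.27 + 1/0.75 − 1 = 4.037.
T₁⁴ − T₂⁴ = 8.39×10^11 − 2.30×10^9 = 8.36×10^11 K⁴.
q = 5.67×10⁻⁸ × 8.36×10^11 / 4.037 = 11700 W/m².
Q = q·A = 11700 × 9.6 = 1.13×10^5 W.

Q ≈ 1.13×10^5 W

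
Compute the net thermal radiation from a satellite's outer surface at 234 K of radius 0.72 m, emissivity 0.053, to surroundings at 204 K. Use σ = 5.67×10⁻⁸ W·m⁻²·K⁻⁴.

Q ≈ 24.8 W

A = 4πr² = 4π × (0.72)² = 6.51 m².
Q = εσA(T⁴ − T_s⁴). T⁴ − T_s⁴ = (234)⁴ − (204)⁴ = 3.00×10^9 − 1.73×10^9 = 1.27×10^9 K⁴.
Q = 0.053 × 5.67×10⁻⁸ × 6.51 × 1.27×10^9 = 24.8 W.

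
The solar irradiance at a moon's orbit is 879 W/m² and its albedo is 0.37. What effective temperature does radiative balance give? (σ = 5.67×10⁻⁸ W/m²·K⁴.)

Power absorbed = (1−a)S·πR²; power emitted = 4πR²σT⁴. Equating and cancelling πR²:
T = ((1−a)S / 4σ)^(1/4) = (554 / (4 × 5.67×10⁻⁸))^(1/4) = (2.44×10^9)^(1/4).
T = 222 K.

T ≈ 222 K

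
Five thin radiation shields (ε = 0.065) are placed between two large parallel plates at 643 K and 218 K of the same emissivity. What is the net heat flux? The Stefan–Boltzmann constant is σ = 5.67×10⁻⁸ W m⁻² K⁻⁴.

q ≈ 53.5 W/m²

Each of the 6 gaps contributes resistance (2/ε − 1) = 2/0.065 − 1 = 29.77; total = 178.6.
q = σ(T₁⁴ − T₂⁴) / 178.6 = 5.67×10⁻⁸ × 1.69×10^11 / 178.6 = 53.5 W/m².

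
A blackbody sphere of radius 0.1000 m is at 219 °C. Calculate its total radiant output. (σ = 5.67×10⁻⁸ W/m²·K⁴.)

A = 4πr² = 4π × (0.1000)² = 0.126 m².
219 °C = 492 K.
P = σAT⁴ = 5.67×10⁻⁸ × 0.126 × (492)⁴ = 5.67×10⁻⁸ × 0.126 × 5.86×10^10.
P = 417 W.

P ≈ 417 W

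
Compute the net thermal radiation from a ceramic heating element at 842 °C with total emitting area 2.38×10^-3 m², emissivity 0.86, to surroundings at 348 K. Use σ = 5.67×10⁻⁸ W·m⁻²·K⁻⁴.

Q ≈ 178 W

Convert: 842 °C = 1115 K.
Q = εσA(T⁴ − T_s⁴). T⁴ − T_s⁴ = (1115)⁴ − (348)⁴ = 1.55×10^12 − 1.47×10^10 = 1.53×10^12 K⁴.
Q = 0.86 × 5.67×10⁻⁸ × 2.38×10^-3 × 1.53×10^12 = 178 W.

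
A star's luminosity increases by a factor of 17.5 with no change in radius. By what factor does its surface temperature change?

P ∝ T⁴ ⇒ T ∝ P^(1/4), so T scales by (17.5)^(1/4) = 2.05.

factor ≈ 2.05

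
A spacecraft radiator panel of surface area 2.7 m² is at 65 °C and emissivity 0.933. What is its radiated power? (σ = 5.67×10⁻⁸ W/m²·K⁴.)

65 °C = 338 K.
Stefan–Boltzmann: P = εσAT⁴ = 0.933 × 5.67×10⁻⁸ × 2.70 × (338)⁴ = 0.933 × 5.67×10⁻⁸ × 2.70 × 1.31×10^10.
P = 1860 W.

P ≈ 1860 W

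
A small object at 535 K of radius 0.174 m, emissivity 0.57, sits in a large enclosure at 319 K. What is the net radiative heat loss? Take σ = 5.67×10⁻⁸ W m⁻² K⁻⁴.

A = 4πr² = 4π × (0.174)² = 0.380 m².
Q = εσA(T⁴ − T_s⁴). T⁴ − T_s⁴ = (535)⁴ − (319)⁴ = 8.19×10^10 − 1.04×10^10 = 7.16×10^10 K⁴.
Q = 0.57 × 5.67×10⁻⁸ × 0.380 × 7.16×10^10 = 880 W.

Q ≈ 880 W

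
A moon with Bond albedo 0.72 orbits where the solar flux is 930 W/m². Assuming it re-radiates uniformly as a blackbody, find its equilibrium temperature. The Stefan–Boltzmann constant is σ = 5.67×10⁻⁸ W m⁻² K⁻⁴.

T ≈ 184 K

Power absorbed = (1−a)S·πR²; power emitted = 4πR²σT⁴. Equating and cancelling πR²:
T = ((1−a)S / 4σ)^(1/4) = (260 / (4 × 5.67×10⁻⁸))^(1/4) = (1.15×10^9)^(1/4).
T = 184 K.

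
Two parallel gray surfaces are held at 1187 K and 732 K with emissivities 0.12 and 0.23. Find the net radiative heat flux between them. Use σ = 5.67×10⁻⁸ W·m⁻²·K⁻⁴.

q ≈ 8240 W/m²

For two large parallel gray plates, q = σ(T₁⁴ − T₂⁴) / (1/ε₁ + 1/ε₂ − 1).
1/ε₁ + 1/ε₂ − 1 = 1/0.12 + 1/0.23 − 1 = 11.68.
T₁⁴ − T₂⁴ = 1.99×10^12 − 2.87×10^11 = 1.70×10^12 K⁴.
q = 5.67×10⁻⁸ × 1.70×10^12 / 11.68 = 8240 W/m².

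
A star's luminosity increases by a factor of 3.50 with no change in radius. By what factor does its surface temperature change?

factor ≈ 1.37

P ∝ T⁴ ⇒ T ∝ P^(1/4), so T scales by (3.50)^(1/4) = 1.37.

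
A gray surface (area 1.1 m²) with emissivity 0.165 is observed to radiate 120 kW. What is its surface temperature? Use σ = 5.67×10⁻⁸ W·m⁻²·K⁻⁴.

T ≈ 1850 K

From P = εσAT⁴, T = (P / εσA)^(1/4) = (1.20×10^5 / (0.165 × 5.67×10⁻⁸ × 1.10))^(1/4).
T = (1.17×10^13)^(1/4) = 1850 K.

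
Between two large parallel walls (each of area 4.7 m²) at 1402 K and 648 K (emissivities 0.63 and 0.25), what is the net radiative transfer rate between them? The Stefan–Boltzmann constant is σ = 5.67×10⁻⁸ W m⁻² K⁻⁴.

For two large parallel gray plates, q = σ(T₁⁴ − T₂⁴) / (1/ε₁ + 1/ε₂ − 1).
1/ε₁ + 1/ε₂ − 1 = 1/0.63 + 1/0.25 − 1 = 4.587.
T₁⁴ − T₂⁴ = 3.86×10^12 − 1.76×10^11 = 3.69×10^12 K⁴.
q = 5.67×10⁻⁸ × 3.69×10^12 / 4.587 = 45600 W/m².
Q = q·A = 45600 × 4.7 = 2.14×10^5 W.

Q ≈ 2.14×10^5 W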